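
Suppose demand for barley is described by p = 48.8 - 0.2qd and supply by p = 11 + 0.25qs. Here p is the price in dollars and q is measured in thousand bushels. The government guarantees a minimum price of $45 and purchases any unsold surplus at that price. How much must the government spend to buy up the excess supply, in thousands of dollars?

Rearranging demand gives qd = 244 - 5p; rearranging supply gives qs = 4p - 44. Setting quantity demanded equal to quantity supplied, 244 - 5p = 4p - 44, gives p* = 32 and q* = 84.
Since 45 > 32, the floor is binding.
At p = 45: qd = 244 - 5·45 = 19 and qs = 4·45 - 44 = 136.
Surplus = qs - qd = 117.
Government expenditure = surplus × support price = 117 × 45 = 5265.

5265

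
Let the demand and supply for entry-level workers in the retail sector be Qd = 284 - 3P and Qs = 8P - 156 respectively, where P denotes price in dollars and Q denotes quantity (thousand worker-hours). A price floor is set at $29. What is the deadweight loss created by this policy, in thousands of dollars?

Setting quantity demanded equal to quantity supplied, 284 - 3P = 8P - 156, gives P* = 40 and Q* = 164.
The floor of 29 is below the equilibrium price 40, so it is not binding; the market clears at P* = 40, Q* = 164.
Since the control does not bind, no trades are prevented and deadweight loss is zero.

0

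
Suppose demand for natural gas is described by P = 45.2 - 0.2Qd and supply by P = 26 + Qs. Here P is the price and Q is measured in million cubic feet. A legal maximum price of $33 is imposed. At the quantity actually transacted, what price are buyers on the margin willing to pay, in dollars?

43.8

Rearranging demand gives Qd = 226 - 5P; rearranging supply gives Qs = P - 26. In a free market, 226 - 5P = P - 26 gives the equilibrium P* = 42, Q* = 16.
Since 33 < 42, the ceiling is binding.
At P = 33: Qd = 226 - 5·33 = 61 and Qs = 33 - 26 = 7.
Only 7 units reach the market. On the demand curve, the marginal buyer's willingness to pay at Q = 7 is (226 - 7)/5 = 43.8.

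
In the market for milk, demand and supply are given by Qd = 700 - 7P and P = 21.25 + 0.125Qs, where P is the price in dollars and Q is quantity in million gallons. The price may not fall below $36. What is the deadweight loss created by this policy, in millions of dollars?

0

Rearranging supply gives Qs = 8P - 170. Without the control the market clears where 700 - 7P = 8P - 170, i.e. P* = 58 and Q* = 294.
Since 36 is below P* = 58, the floor does not bind and the free-market outcome prevails.
Since the control does not bind, no trades are prevented and deadweight loss is zero.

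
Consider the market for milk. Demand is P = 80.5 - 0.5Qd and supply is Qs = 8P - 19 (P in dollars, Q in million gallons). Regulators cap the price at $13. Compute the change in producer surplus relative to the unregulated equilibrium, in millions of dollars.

Rearranging demand gives Qd = 161 - 2P. Without the control the market clears where 161 - 2P = 8P - 19, i.e. P* = 18 and Q* = 125.
Because the ceiling (13) lies below the market-clearing price, it is binding.
At P = 13: Qd = 161 - 2·13 = 135 and Qs = 8·13 - 19 = 85.
Producer surplus without the control is ½ · (18 - 2.375) · 125 = 976.5625.
With the ceiling, producers sell 85 units at 13, so PS = ½ · (13 - 2.375) · 85 = 451.5625.
Change in producer surplus = 451.5625 - 976.5625 = -525.

-525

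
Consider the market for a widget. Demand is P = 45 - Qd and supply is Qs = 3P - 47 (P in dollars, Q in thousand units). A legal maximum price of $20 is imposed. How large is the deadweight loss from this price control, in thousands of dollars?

Rearranging demand gives Qd = 45 - P. Without the control the market clears where 45 - P = 3P - 47, i.e. P* = 23 and Q* = 22.
Since 20 < 23, the ceiling is binding.
At P = 20: Qd = 45 - 20 = 25 and Qs = 3·20 - 47 = 13.
Quantity traded falls to 13. At Q = 13 the demand price is 45 - 13 = 32 and the supply price is (47 + 13)/3 = 20.
Deadweight loss = ½ · (32 - 20) · (22 - 13) = ½ · 12 · 9 = 54.

54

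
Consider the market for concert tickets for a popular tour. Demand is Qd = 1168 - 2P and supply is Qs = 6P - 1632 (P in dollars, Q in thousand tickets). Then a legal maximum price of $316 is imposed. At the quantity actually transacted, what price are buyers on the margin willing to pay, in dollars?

452

Equilibrium: 1168 - 2P = 6P - 1632, so 2800 = 8P and P* = 350, Q* = 468.
The ceiling of 316 is below the equilibrium price 350, so it binds.
At P = 316: Qd = 1168 - 2·316 = 536 and Qs = 6·316 - 1632 = 264.
Only 264 units reach the market. On the demand curve, the marginal buyer's willingness to pay at Q = 264 is (1168 - 264)/2 = 452.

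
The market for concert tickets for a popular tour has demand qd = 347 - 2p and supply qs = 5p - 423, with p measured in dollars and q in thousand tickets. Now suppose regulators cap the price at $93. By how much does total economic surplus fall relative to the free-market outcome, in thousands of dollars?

2528.75

Without the control the market clears where 347 - 2p = 5p - 423, i.e. p* = 110 and q* = 127.
The ceiling of 93 is below the equilibrium price 110, so it binds.
At p = 93: qd = 347 - 2·93 = 161 and qs = 5·93 - 423 = 42.
Quantity traded falls to 42. At q = 42 the demand price is (347 - 42)/2 = 152.5 and the supply price is (423 + 42)/5 = 93.
Deadweight loss = ½ · (152.5 - 93) · (127 - 42) = ½ · 59.5 · 85 = 2528.75.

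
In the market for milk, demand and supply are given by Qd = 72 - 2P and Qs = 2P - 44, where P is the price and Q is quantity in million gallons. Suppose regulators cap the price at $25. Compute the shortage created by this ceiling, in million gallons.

16

Setting quantity demanded equal to quantity supplied, 72 - 2P = 2P - 44, gives P* = 29 and Q* = 14.
Since 25 < 29, the ceiling is binding.
At P = 25: Qd = 72 - 2·25 = 22 and Qs = 2·25 - 44 = 6.
Shortage = Qd - Qs = 22 - 6 = 16.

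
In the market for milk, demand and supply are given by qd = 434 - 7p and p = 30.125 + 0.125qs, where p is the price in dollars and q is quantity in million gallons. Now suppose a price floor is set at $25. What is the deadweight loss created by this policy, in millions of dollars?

Rearranging supply gives qs = 8p - 241. Equilibrium: 434 - 7p = 8p - 241, so 675 = 15p and p* = 45, q* = 119.
The floor of 25 is below the equilibrium price 45, so it is not binding; the market clears at p* = 45, q* = 119.
Since the control does not bind, no trades are prevented and deadweight loss is zero.

0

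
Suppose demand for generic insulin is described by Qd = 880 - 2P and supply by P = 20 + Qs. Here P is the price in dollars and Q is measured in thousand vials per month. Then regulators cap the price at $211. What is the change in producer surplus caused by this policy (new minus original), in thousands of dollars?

Rearranging supply gives Qs = P - 20. Without the control the market clears where 880 - 2P = P - 20, i.e. P* = 300 and Q* = 280.
Because the ceiling (211) lies below the market-clearing price, it is binding.
At P = 211: Qd = 880 - 2·211 = 458 and Qs = 211 - 20 = 191.
Producer surplus without the control is ½ · (300 - 20) · 280 = 39200.
With the ceiling, producers sell 191 units at 211, so PS = ½ · (211 - 20) · 191 = 18240.5.
Change in producer surplus = 18240.5 - 39200 = -20959.5.

-20959.5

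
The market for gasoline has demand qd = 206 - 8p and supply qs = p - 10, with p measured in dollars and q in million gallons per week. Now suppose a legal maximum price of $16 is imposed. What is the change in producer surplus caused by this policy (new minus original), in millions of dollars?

-80

Setting quantity demanded equal to quantity supplied, 206 - 8p = p - 10, gives p* = 24 and q* = 14.
Since 16 < 24, the ceiling is binding.
At p = 16: qd = 206 - 8·16 = 78 and qs = 16 - 10 = 6.
Producer surplus without the control is ½ · (24 - 10) · 14 = 98.
With the ceiling, producers sell 6 units at 16, so PS = ½ · (16 - 10) · 6 = 18.
Change in producer surplus = 18 - 98 = -80.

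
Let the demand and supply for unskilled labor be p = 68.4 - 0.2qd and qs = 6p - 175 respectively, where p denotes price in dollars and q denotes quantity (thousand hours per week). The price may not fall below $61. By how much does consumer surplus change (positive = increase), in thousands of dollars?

Rearranging demand gives qd = 342 - 5p. Equilibrium: 342 - 5p = 6p - 175, so 517 = 11p and p* = 47, q* = 107.
Since 61 > 47, the floor is binding.
At p = 61: qd = 342 - 5·61 = 37 and qs = 6·61 - 175 = 191.
Consumer surplus without the control is ½ · (68.4 - 47) · 107 = 1144.9.
With the floor, consumers buy 37 units at 61, so CS = ½ · (68.4 - 61) · 37 = 136.9.
Change in consumer surplus = 136.9 - 1144.9 = -1008.

-1008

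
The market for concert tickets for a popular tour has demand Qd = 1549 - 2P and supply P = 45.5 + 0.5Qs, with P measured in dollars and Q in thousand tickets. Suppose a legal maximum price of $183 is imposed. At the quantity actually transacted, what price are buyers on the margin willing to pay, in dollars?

637

Rearranging supply gives Qs = 2P - 91. In a free market, 1549 - 2P = 2P - 91 gives the equilibrium P* = 410, Q* = 729.
Since 183 < 410, the ceiling is binding.
At P = 183: Qd = 1549 - 2·183 = 1183 and Qs = 2·183 - 91 = 275.
Only 275 units reach the market. On the demand curve, the marginal buyer's willingness to pay at Q = 275 is (1549 - 275)/2 = 637.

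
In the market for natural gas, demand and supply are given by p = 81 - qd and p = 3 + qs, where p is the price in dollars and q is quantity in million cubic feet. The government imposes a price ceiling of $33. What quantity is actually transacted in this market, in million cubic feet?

Rearranging demand gives qd = 81 - p; rearranging supply gives qs = p - 3. Setting quantity demanded equal to quantity supplied, 81 - p = p - 3, gives p* = 42 and q* = 39.
Since 33 < 42, the ceiling is binding.
At p = 33: qd = 81 - 33 = 48 and qs = 33 - 3 = 30.
The quantity actually transacted is the short side, supply: 30.

30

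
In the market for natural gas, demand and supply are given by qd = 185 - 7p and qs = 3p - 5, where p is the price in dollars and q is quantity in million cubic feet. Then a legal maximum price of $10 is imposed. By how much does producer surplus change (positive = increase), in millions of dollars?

Without the control the market clears where 185 - 7p = 3p - 5, i.e. p* = 19 and q* = 52.
Since 10 < 19, the ceiling is binding.
At p = 10: qd = 185 - 7·10 = 115 and qs = 3·10 - 5 = 25.
Producer surplus without the control is ½ · (19 - 5/3) · 52 = 1352/3.
With the ceiling, producers sell 25 units at 10, so PS = ½ · (10 - 5/3) · 25 = 625/6.
Change in producer surplus = 625/6 - 1352/3 = -346.5.

-346.5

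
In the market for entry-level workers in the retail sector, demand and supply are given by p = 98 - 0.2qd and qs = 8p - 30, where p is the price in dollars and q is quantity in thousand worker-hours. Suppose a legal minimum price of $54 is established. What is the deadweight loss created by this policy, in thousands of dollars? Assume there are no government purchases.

Rearranging demand gives qd = 490 - 5p. Setting quantity demanded equal to quantity supplied, 490 - 5p = 8p - 30, gives p* = 40 and q* = 290.
Since 54 > 40, the floor is binding.
At p = 54: qd = 490 - 5·54 = 220 and qs = 8·54 - 30 = 402.
Quantity traded falls to 220. At q = 220 the demand price is (490 - 220)/5 = 54 and the supply price is (30 + 220)/8 = 31.25.
Deadweight loss = ½ · (54 - 31.25) · (290 - 220) = ½ · 22.75 · 70 = 796.25.

796.25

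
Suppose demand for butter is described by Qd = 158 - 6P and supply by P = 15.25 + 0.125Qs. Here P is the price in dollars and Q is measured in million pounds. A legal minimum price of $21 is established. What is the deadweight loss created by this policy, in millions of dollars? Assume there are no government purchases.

5.25

Rearranging supply gives Qs = 8P - 122. Without the control the market clears where 158 - 6P = 8P - 122, i.e. P* = 20 and Q* = 38.
Since 21 > 20, the floor is binding.
At P = 21: Qd = 158 - 6·21 = 32 and Qs = 8·21 - 122 = 46.
Quantity traded falls to 32. At Q = 32 the demand price is (158 - 32)/6 = 21 and the supply price is (122 + 32)/8 = 19.25.
Deadweight loss = ½ · (21 - 19.25) · (38 - 32) = ½ · 1.75 · 6 = 5.25.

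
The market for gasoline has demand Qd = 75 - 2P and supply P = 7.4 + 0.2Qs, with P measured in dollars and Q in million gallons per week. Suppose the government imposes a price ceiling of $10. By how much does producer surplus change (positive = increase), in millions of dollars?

Rearranging supply gives Qs = 5P - 37. Setting quantity demanded equal to quantity supplied, 75 - 2P = 5P - 37, gives P* = 16 and Q* = 43.
Since 10 < 16, the ceiling is binding.
At P = 10: Qd = 75 - 2·10 = 55 and Qs = 5·10 - 37 = 13.
Producer surplus without the control is ½ · (16 - 7.4) · 43 = 184.9.
With the ceiling, producers sell 13 units at 10, so PS = ½ · (10 - 7.4) · 13 = 16.9.
Change in producer surplus = 16.9 - 184.9 = -168.

-168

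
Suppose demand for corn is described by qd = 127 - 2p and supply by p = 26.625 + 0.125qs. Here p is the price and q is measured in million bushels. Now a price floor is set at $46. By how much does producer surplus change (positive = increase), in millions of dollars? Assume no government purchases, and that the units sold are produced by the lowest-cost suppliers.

Rearranging supply gives qs = 8p - 213. Setting quantity demanded equal to quantity supplied, 127 - 2p = 8p - 213, gives p* = 34 and q* = 59.
Because the floor (46) lies above the market-clearing price, it is binding.
At p = 46: qd = 127 - 2·46 = 35 and qs = 8·46 - 213 = 155.
Producer surplus without the control is ½ · (34 - 26.625) · 59 = 217.5625.
With the floor, 35 units are sold at 46. The supply price at q = 35 is 31, so PS = ½ · [(46 - 26.625) + (46 - 31)] · 35 = 601.5625.
Change in producer surplus = 601.5625 - 217.5625 = 384.

384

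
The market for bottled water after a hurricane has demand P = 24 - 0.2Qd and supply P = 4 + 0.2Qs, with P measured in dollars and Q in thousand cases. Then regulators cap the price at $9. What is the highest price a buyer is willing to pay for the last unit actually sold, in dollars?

19

Rearranging demand gives Qd = 120 - 5P; rearranging supply gives Qs = 5P - 20. In a free market, 120 - 5P = 5P - 20 gives the equilibrium P* = 14, Q* = 50.
Since 9 < 14, the ceiling is binding.
At P = 9: Qd = 120 - 5·9 = 75 and Qs = 5·9 - 20 = 25.
Only 25 units reach the market. On the demand curve, the marginal buyer's willingness to pay at Q = 25 is (120 - 25)/5 = 19.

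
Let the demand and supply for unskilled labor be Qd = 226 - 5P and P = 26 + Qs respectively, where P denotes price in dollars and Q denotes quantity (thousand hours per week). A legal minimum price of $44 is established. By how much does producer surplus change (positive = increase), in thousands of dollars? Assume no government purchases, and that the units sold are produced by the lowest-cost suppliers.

Rearranging supply gives Qs = P - 26. Equilibrium: 226 - 5P = P - 26, so 252 = 6P and P* = 42, Q* = 16.
The floor of 44 is above the equilibrium price 42, so it binds.
At P = 44: Qd = 226 - 5·44 = 6 and Qs = 44 - 26 = 18.
Producer surplus without the control is ½ · (42 - 26) · 16 = 128.
With the floor, 6 units are sold at 44. The supply price at Q = 6 is 32, so PS = ½ · [(44 - 26) + (44 - 32)] · 6 = 90.
Change in producer surplus = 90 - 128 = -38.

-38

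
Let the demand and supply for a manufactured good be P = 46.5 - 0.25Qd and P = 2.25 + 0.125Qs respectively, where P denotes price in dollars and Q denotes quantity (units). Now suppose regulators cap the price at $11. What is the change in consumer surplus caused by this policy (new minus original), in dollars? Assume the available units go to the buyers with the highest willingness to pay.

Rearranging demand gives Qd = 186 - 4P; rearranging supply gives Qs = 8P - 18. Without the control the market clears where 186 - 4P = 8P - 18, i.e. P* = 17 and Q* = 118.
Since 11 < 17, the ceiling is binding.
At P = 11: Qd = 186 - 4·11 = 142 and Qs = 8·11 - 18 = 70.
Consumer surplus without the control is ½ · (46.5 - 17) · 118 = 1740.5.
With the ceiling, 70 units are sold at 11 (assume they go to the highest-value buyers). The demand price at Q = 70 is 29, so CS = ½ · [(46.5 - 11) + (29 - 11)] · 70 = 1872.5.
Change in consumer surplus = 1872.5 - 1740.5 = 132.

132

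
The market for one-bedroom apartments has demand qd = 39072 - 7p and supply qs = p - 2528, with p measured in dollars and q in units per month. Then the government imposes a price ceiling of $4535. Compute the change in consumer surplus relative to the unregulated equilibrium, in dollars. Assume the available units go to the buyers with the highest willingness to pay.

Without the control the market clears where 39072 - 7p = p - 2528, i.e. p* = 5200 and q* = 2672.
Because the ceiling (4535) lies below the market-clearing price, it is binding.
At p = 4535: qd = 39072 - 7·4535 = 7327 and qs = 4535 - 2528 = 2007.
Consumer surplus without the control is ½ · (39072/7 - 5200) · 2672 = 3569792/7.
With the ceiling, 2007 units are sold at 4535 (assume they go to the highest-value buyers). The demand price at q = 2007 is 5295, so CS = ½ · [(39072/7 - 4535) + (5295 - 4535)] · 2007 = 25382529/14.
Change in consumer surplus = 25382529/14 - 3569792/7 = 1303067.5.

1303067.5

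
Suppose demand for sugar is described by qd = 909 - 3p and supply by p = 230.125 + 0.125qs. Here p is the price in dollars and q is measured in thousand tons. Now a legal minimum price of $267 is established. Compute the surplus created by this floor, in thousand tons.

Rearranging supply gives qs = 8p - 1841. In a free market, 909 - 3p = 8p - 1841 gives the equilibrium p* = 250, q* = 159.
Since 267 > 250, the floor is binding.
At p = 267: qd = 909 - 3·267 = 108 and qs = 8·267 - 1841 = 295.
Surplus = qs - qd = 295 - 108 = 187.

187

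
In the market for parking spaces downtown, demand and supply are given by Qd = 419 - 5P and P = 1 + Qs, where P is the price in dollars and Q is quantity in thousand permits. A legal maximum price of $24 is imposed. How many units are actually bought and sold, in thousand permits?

23

Rearranging supply gives Qs = P - 1. Equilibrium: 419 - 5P = P - 1, so 420 = 6P and P* = 70, Q* = 69.
Since 24 < 70, the ceiling is binding.
At P = 24: Qd = 419 - 5·24 = 299 and Qs = 24 - 1 = 23.
The quantity actually transacted is the short side, supply: 23.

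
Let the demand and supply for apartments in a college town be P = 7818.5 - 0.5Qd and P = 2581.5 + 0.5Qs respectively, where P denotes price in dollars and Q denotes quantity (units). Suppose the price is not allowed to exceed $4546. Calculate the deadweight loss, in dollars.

Rearranging demand gives Qd = 15637 - 2P; rearranging supply gives Qs = 2P - 5163. Setting quantity demanded equal to quantity supplied, 15637 - 2P = 2P - 5163, gives P* = 5200 and Q* = 5237.
Since 4546 < 5200, the ceiling is binding.
At P = 4546: Qd = 15637 - 2·4546 = 6545 and Qs = 2·4546 - 5163 = 3929.
Quantity traded falls to 3929. At Q = 3929 the demand price is (15637 - 3929)/2 = 5854 and the supply price is (5163 + 3929)/2 = 4546.
Deadweight loss = ½ · (5854 - 4546) · (5237 - 3929) = ½ · 1308 · 1308 = 855432.

855432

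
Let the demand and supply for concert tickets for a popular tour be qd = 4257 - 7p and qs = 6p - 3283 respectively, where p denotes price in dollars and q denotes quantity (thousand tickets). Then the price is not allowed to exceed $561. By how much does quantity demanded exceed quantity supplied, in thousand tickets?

In a free market, 4257 - 7p = 6p - 3283 gives the equilibrium p* = 580, q* = 197.
Because the ceiling (561) lies below the market-clearing price, it is binding.
At p = 561: qd = 4257 - 7·561 = 330 and qs = 6·561 - 3283 = 83.
Shortage = qd - qs = 330 - 83 = 247.

247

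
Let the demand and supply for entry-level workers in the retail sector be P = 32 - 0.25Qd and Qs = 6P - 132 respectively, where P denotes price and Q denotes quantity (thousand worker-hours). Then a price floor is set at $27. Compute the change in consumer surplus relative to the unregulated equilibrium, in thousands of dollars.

Rearranging demand gives Qd = 128 - 4P. In a free market, 128 - 4P = 6P - 132 gives the equilibrium P* = 26, Q* = 24.
Since 27 > 26, the floor is binding.
At P = 27: Qd = 128 - 4·27 = 20 and Qs = 6·27 - 132 = 30.
Consumer surplus without the control is ½ · (32 - 26) · 24 = 72.
With the floor, consumers buy 20 units at 27, so CS = ½ · (32 - 27) · 20 = 50.
Change in consumer surplus = 50 - 72 = -22.

-22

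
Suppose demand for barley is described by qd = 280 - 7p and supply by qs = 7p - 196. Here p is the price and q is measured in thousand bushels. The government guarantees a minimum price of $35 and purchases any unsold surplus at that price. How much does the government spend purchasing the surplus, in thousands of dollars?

490

Without the control the market clears where 280 - 7p = 7p - 196, i.e. p* = 34 and q* = 42.
The floor of 35 is above the equilibrium price 34, so it binds.
At p = 35: qd = 280 - 7·35 = 35 and qs = 7·35 - 196 = 49.
Surplus = qs - qd = 14.
Government expenditure = surplus × support price = 14 × 35 = 490.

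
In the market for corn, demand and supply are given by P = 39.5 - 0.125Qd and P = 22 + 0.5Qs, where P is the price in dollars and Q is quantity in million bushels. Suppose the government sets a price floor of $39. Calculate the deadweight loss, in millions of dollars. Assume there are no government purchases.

Rearranging demand gives Qd = 316 - 8P; rearranging supply gives Qs = 2P - 44. In a free market, 316 - 8P = 2P - 44 gives the equilibrium P* = 36, Q* = 28.
Since 39 > 36, the floor is binding.
At P = 39: Qd = 316 - 8·39 = 4 and Qs = 2·39 - 44 = 34.
Quantity traded falls to 4. At Q = 4 the demand price is (316 - 4)/8 = 39 and the supply price is (44 + 4)/2 = 24.
Deadweight loss = ½ · (39 - 24) · (28 - 4) = ½ · 15 · 24 = 180.

180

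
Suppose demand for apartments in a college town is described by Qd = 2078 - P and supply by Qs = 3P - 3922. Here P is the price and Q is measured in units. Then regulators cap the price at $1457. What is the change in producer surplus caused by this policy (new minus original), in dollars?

-22080.5

In a free market, 2078 - P = 3P - 3922 gives the equilibrium P* = 1500, Q* = 578.
The ceiling of 1457 is below the equilibrium price 1500, so it binds.
At P = 1457: Qd = 2078 - 1457 = 621 and Qs = 3·1457 - 3922 = 449.
Producer surplus without the control is ½ · (1500 - 3922/3) · 578 = 167042/3.
With the ceiling, producers sell 449 units at 1457, so PS = ½ · (1457 - 3922/3) · 449 = 201601/6.
Change in producer surplus = 201601/6 - 167042/3 = -22080.5.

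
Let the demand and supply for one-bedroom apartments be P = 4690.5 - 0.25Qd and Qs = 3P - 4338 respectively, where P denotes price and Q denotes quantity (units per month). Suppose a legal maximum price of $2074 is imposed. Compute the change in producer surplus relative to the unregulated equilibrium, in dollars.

-4564398

Rearranging demand gives Qd = 18762 - 4P. In a free market, 18762 - 4P = 3P - 4338 gives the equilibrium P* = 3300, Q* = 5562.
The ceiling of 2074 is below the equilibrium price 3300, so it binds.
At P = 2074: Qd = 18762 - 4·2074 = 10466 and Qs = 3·2074 - 4338 = 1884.
Producer surplus without the control is ½ · (3300 - 1446) · 5562 = 5155974.
With the ceiling, producers sell 1884 units at 2074, so PS = ½ · (2074 - 1446) · 1884 = 591576.
Change in producer surplus = 591576 - 5155974 = -4564398.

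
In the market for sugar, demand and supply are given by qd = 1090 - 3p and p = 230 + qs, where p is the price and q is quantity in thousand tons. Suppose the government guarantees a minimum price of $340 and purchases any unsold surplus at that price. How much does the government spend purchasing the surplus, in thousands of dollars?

13600

Rearranging supply gives qs = p - 230. Setting quantity demanded equal to quantity supplied, 1090 - 3p = p - 230, gives p* = 330 and q* = 100.
Because the floor (340) lies above the market-clearing price, it is binding.
At p = 340: qd = 1090 - 3·340 = 70 and qs = 340 - 230 = 110.
Surplus = qs - qd = 40.
Government expenditure = surplus × support price = 40 × 340 = 13600.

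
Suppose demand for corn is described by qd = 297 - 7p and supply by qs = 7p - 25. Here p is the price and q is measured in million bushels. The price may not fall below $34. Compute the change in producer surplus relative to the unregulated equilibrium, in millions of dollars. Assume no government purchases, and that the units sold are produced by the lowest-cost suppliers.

Equilibrium: 297 - 7p = 7p - 25, so 322 = 14p and p* = 23, q* = 136.
Since 34 > 23, the floor is binding.
At p = 34: qd = 297 - 7·34 = 59 and qs = 7·34 - 25 = 213.
Producer surplus without the control is ½ · (23 - 25/7) · 136 = 9248/7.
With the floor, 59 units are sold at 34. The supply price at q = 59 is 12, so PS = ½ · [(34 - 25/7) + (34 - 12)] · 59 = 21653/14.
Change in producer surplus = 21653/14 - 9248/7 = 225.5.

225.5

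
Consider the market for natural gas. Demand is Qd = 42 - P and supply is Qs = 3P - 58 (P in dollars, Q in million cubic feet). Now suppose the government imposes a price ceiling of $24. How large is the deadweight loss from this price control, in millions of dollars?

6

Setting quantity demanded equal to quantity supplied, 42 - P = 3P - 58, gives P* = 25 and Q* = 17.
Since 24 < 25, the ceiling is binding.
At P = 24: Qd = 42 - 24 = 18 and Qs = 3·24 - 58 = 14.
Quantity traded falls to 14. At Q = 14 the demand price is 42 - 14 = 28 and the supply price is (58 + 14)/3 = 24.
Deadweight loss = ½ · (28 - 24) · (17 - 14) = ½ · 4 · 3 = 6.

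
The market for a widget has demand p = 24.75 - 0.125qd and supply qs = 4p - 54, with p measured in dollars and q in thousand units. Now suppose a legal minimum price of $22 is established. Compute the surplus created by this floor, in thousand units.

Rearranging demand gives qd = 198 - 8p. Setting quantity demanded equal to quantity supplied, 198 - 8p = 4p - 54, gives p* = 21 and q* = 30.
Since 22 > 21, the floor is binding.
At p = 22: qd = 198 - 8·22 = 22 and qs = 4·22 - 54 = 34.
Surplus = qs - qd = 34 - 22 = 12.

12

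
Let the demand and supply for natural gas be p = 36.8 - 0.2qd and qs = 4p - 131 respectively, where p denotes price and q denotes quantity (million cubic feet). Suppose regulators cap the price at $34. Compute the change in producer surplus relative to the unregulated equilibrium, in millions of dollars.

-7

Rearranging demand gives qd = 184 - 5p. Without the control the market clears where 184 - 5p = 4p - 131, i.e. p* = 35 and q* = 9.
The ceiling of 34 is below the equilibrium price 35, so it binds.
At p = 34: qd = 184 - 5·34 = 14 and qs = 4·34 - 131 = 5.
Producer surplus without the control is ½ · (35 - 32.75) · 9 = 10.125.
With the ceiling, producers sell 5 units at 34, so PS = ½ · (34 - 32.75) · 5 = 3.125.
Change in producer surplus = 3.125 - 10.125 = -7.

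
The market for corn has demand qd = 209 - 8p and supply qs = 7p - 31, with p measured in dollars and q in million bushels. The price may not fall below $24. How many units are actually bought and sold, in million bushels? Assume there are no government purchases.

17

Without the control the market clears where 209 - 8p = 7p - 31, i.e. p* = 16 and q* = 81.
Since 24 > 16, the floor is binding.
At p = 24: qd = 209 - 8·24 = 17 and qs = 7·24 - 31 = 137.
The quantity actually transacted is the short side, demand: 17.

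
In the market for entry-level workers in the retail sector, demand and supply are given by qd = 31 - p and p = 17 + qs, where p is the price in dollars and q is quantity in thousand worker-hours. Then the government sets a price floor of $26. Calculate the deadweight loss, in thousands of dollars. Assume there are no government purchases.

4

Rearranging supply gives qs = p - 17. Equilibrium: 31 - p = p - 17, so 48 = 2p and p* = 24, q* = 7.
Since 26 > 24, the floor is binding.
At p = 26: qd = 31 - 26 = 5 and qs = 26 - 17 = 9.
Quantity traded falls to 5. At q = 5 the demand price is 31 - 5 = 26 and the supply price is 17 + 5 = 22.
Deadweight loss = ½ · (26 - 22) · (7 - 5) = ½ · 4 · 2 = 4.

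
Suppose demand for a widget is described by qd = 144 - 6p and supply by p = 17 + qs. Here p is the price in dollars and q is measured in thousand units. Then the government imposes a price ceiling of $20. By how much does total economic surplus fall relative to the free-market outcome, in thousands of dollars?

Rearranging supply gives qs = p - 17. In a free market, 144 - 6p = p - 17 gives the equilibrium p* = 23, q* = 6.
Since 20 < 23, the ceiling is binding.
At p = 20: qd = 144 - 6·20 = 24 and qs = 20 - 17 = 3.
Quantity traded falls to 3. At q = 3 the demand price is (144 - 3)/6 = 23.5 and the supply price is 17 + 3 = 20.
Deadweight loss = ½ · (23.5 - 20) · (6 - 3) = ½ · 3.5 · 3 = 5.25.

5.25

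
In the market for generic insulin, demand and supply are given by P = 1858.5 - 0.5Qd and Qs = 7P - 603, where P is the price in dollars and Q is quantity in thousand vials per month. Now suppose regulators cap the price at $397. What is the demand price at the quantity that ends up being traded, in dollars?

Rearranging demand gives Qd = 3717 - 2P. In a free market, 3717 - 2P = 7P - 603 gives the equilibrium P* = 480, Q* = 2757.
Because the ceiling (397) lies below the market-clearing price, it is binding.
At P = 397: Qd = 3717 - 2·397 = 2923 and Qs = 7·397 - 603 = 2176.
Only 2176 units reach the market. On the demand curve, the marginal buyer's willingness to pay at Q = 2176 is (3717 - 2176)/2 = 770.5.

770.5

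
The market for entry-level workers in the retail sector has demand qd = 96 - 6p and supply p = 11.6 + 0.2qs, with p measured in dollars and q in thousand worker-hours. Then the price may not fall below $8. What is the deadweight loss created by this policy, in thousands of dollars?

Rearranging supply gives qs = 5p - 58. Setting quantity demanded equal to quantity supplied, 96 - 6p = 5p - 58, gives p* = 14 and q* = 12.
Since 8 is below p* = 14, the floor does not bind and the free-market outcome prevails.
Since the control does not bind, no trades are prevented and deadweight loss is zero.

0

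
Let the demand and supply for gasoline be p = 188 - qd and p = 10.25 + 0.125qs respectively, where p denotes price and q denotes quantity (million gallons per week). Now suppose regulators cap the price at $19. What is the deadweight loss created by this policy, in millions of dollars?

4356

Rearranging demand gives qd = 188 - p; rearranging supply gives qs = 8p - 82. Without the control the market clears where 188 - p = 8p - 82, i.e. p* = 30 and q* = 158.
Because the ceiling (19) lies below the market-clearing price, it is binding.
At p = 19: qd = 188 - 19 = 169 and qs = 8·19 - 82 = 70.
Quantity traded falls to 70. At q = 70 the demand price is 188 - 70 = 118 and the supply price is (82 + 70)/8 = 19.
Deadweight loss = ½ · (118 - 19) · (158 - 70) = ½ · 99 · 88 = 4356.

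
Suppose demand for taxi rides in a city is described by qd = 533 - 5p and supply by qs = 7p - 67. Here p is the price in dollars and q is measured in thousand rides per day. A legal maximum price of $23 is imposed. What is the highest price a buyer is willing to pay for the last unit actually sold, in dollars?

Without the control the market clears where 533 - 5p = 7p - 67, i.e. p* = 50 and q* = 283.
Since 23 < 50, the ceiling is binding.
At p = 23: qd = 533 - 5·23 = 418 and qs = 7·23 - 67 = 94.
Only 94 units reach the market. On the demand curve, the marginal buyer's willingness to pay at q = 94 is (533 - 94)/5 = 87.8.

87.8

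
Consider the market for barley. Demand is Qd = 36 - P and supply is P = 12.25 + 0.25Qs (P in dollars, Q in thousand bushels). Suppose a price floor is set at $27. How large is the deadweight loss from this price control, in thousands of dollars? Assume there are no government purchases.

62.5

Rearranging supply gives Qs = 4P - 49. Equilibrium: 36 - P = 4P - 49, so 85 = 5P and P* = 17, Q* = 19.
Because the floor (27) lies above the market-clearing price, it is binding.
At P = 27: Qd = 36 - 27 = 9 and Qs = 4·27 - 49 = 59.
Quantity traded falls to 9. At Q = 9 the demand price is 36 - 9 = 27 and the supply price is (49 + 9)/4 = 14.5.
Deadweight loss = ½ · (27 - 14.5) · (19 - 9) = ½ · 12.5 · 10 = 62.5.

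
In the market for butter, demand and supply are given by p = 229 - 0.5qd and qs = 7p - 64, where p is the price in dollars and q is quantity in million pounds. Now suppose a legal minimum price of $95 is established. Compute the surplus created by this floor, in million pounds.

333

Rearranging demand gives qd = 458 - 2p. Setting quantity demanded equal to quantity supplied, 458 - 2p = 7p - 64, gives p* = 58 and q* = 342.
Because the floor (95) lies above the market-clearing price, it is binding.
At p = 95: qd = 458 - 2·95 = 268 and qs = 7·95 - 64 = 601.
Surplus = qs - qd = 601 - 268 = 333.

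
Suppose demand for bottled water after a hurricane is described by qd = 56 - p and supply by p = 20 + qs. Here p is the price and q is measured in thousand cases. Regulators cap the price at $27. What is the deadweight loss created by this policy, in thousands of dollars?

121

Rearranging supply gives qs = p - 20. Without the control the market clears where 56 - p = p - 20, i.e. p* = 38 and q* = 18.
Because the ceiling (27) lies below the market-clearing price, it is binding.
At p = 27: qd = 56 - 27 = 29 and qs = 27 - 20 = 7.
Quantity traded falls to 7. At q = 7 the demand price is 56 - 7 = 49 and the supply price is 20 + 7 = 27.
Deadweight loss = ½ · (49 - 27) · (18 - 7) = ½ · 22 · 11 = 121.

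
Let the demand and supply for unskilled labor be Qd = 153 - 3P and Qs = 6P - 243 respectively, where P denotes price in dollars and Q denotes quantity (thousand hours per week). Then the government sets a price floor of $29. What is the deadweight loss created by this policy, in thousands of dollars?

Without the control the market clears where 153 - 3P = 6P - 243, i.e. P* = 44 and Q* = 21.
Since 29 is below P* = 44, the floor does not bind and the free-market outcome prevails.
Since the control does not bind, no trades are prevented and deadweight loss is zero.

0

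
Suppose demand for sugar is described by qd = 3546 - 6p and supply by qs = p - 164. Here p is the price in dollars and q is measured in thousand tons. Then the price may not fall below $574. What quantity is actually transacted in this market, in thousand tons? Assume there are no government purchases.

In a free market, 3546 - 6p = p - 164 gives the equilibrium p* = 530, q* = 366.
Because the floor (574) lies above the market-clearing price, it is binding.
At p = 574: qd = 3546 - 6·574 = 102 and qs = 574 - 164 = 410.
The quantity actually transacted is the short side, demand: 102.

102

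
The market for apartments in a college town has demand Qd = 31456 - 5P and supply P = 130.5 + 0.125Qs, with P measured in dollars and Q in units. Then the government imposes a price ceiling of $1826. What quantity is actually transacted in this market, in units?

Rearranging supply gives Qs = 8P - 1044. Without the control the market clears where 31456 - 5P = 8P - 1044, i.e. P* = 2500 and Q* = 18956.
Because the ceiling (1826) lies below the market-clearing price, it is binding.
At P = 1826: Qd = 31456 - 5·1826 = 22326 and Qs = 8·1826 - 1044 = 13564.
The quantity actually transacted is the short side, supply: 13564.

13564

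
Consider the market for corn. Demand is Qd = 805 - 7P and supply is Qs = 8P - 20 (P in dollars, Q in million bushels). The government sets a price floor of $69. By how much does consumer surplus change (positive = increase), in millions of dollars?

-5194

In a free market, 805 - 7P = 8P - 20 gives the equilibrium P* = 55, Q* = 420.
Because the floor (69) lies above the market-clearing price, it is binding.
At P = 69: Qd = 805 - 7·69 = 322 and Qs = 8·69 - 20 = 532.
Consumer surplus without the control is ½ · (115 - 55) · 420 = 12600.
With the floor, consumers buy 322 units at 69, so CS = ½ · (115 - 69) · 322 = 7406.
Change in consumer surplus = 7406 - 12600 = -5194.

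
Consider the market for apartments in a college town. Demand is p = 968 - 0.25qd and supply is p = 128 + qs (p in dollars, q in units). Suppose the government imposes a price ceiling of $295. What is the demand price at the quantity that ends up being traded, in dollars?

926.25

Rearranging demand gives qd = 3872 - 4p; rearranging supply gives qs = p - 128. In a free market, 3872 - 4p = p - 128 gives the equilibrium p* = 800, q* = 672.
The ceiling of 295 is below the equilibrium price 800, so it binds.
At p = 295: qd = 3872 - 4·295 = 2692 and qs = 295 - 128 = 167.
Only 167 units reach the market. On the demand curve, the marginal buyer's willingness to pay at q = 167 is (3872 - 167)/4 = 926.25.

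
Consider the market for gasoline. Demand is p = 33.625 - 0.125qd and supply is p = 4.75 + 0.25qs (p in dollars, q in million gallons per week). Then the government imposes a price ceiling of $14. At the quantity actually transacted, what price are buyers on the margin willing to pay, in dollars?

Rearranging demand gives qd = 269 - 8p; rearranging supply gives qs = 4p - 19. Setting quantity demanded equal to quantity supplied, 269 - 8p = 4p - 19, gives p* = 24 and q* = 77.
Since 14 < 24, the ceiling is binding.
At p = 14: qd = 269 - 8·14 = 157 and qs = 4·14 - 19 = 37.
Only 37 units reach the market. On the demand curve, the marginal buyer's willingness to pay at q = 37 is (269 - 37)/8 = 29.

29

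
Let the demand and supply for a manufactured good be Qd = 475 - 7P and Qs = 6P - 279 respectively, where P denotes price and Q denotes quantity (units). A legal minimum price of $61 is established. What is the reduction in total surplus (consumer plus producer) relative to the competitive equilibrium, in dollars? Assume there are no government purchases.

68.25

Equilibrium: 475 - 7P = 6P - 279, so 754 = 13P and P* = 58, Q* = 69.
Since 61 > 58, the floor is binding.
At P = 61: Qd = 475 - 7·61 = 48 and Qs = 6·61 - 279 = 87.
Quantity traded falls to 48. At Q = 48 the demand price is (475 - 48)/7 = 61 and the supply price is (279 + 48)/6 = 54.5.
Deadweight loss = ½ · (61 - 54.5) · (69 - 48) = ½ · 6.5 · 21 = 68.25.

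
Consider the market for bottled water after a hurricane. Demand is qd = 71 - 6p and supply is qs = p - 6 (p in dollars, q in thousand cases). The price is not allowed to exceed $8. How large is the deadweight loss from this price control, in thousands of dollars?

Setting quantity demanded equal to quantity supplied, 71 - 6p = p - 6, gives p* = 11 and q* = 5.
The ceiling of 8 is below the equilibrium price 11, so it binds.
At p = 8: qd = 71 - 6·8 = 23 and qs = 8 - 6 = 2.
Quantity traded falls to 2. At q = 2 the demand price is (71 - 2)/6 = 11.5 and the supply price is 6 + 2 = 8.
Deadweight loss = ½ · (11.5 - 8) · (5 - 2) = ½ · 3.5 · 3 = 5.25.

5.25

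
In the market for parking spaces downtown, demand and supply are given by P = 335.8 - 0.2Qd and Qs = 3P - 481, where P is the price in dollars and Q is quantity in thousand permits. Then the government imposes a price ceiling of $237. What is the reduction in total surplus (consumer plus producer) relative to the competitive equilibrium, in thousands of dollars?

Rearranging demand gives Qd = 1679 - 5P. Setting quantity demanded equal to quantity supplied, 1679 - 5P = 3P - 481, gives P* = 270 and Q* = 329.
Because the ceiling (237) lies below the market-clearing price, it is binding.
At P = 237: Qd = 1679 - 5·237 = 494 and Qs = 3·237 - 481 = 230.
Quantity traded falls to 230. At Q = 230 the demand price is (1679 - 230)/5 = 289.8 and the supply price is (481 + 230)/3 = 237.
Deadweight loss = ½ · (289.8 - 237) · (329 - 230) = ½ · 52.8 · 99 = 2613.6.

2613.6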